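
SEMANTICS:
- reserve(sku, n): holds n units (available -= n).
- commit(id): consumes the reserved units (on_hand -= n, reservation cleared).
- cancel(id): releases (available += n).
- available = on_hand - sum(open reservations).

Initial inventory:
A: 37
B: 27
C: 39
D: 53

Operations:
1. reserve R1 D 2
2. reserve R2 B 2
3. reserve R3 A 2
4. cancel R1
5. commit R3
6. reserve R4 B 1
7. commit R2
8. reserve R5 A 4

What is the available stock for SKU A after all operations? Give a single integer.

Answer: 31

Derivation:
Step 1: reserve R1 D 2 -> on_hand[A=37 B=27 C=39 D=53] avail[A=37 B=27 C=39 D=51] open={R1}
Step 2: reserve R2 B 2 -> on_hand[A=37 B=27 C=39 D=53] avail[A=37 B=25 C=39 D=51] open={R1,R2}
Step 3: reserve R3 A 2 -> on_hand[A=37 B=27 C=39 D=53] avail[A=35 B=25 C=39 D=51] open={R1,R2,R3}
Step 4: cancel R1 -> on_hand[A=37 B=27 C=39 D=53] avail[A=35 B=25 C=39 D=53] open={R2,R3}
Step 5: commit R3 -> on_hand[A=35 B=27 C=39 D=53] avail[A=35 B=25 C=39 D=53] open={R2}
Step 6: reserve R4 B 1 -> on_hand[A=35 B=27 C=39 D=53] avail[A=35 B=24 C=39 D=53] open={R2,R4}
Step 7: commit R2 -> on_hand[A=35 B=25 C=39 D=53] avail[A=35 B=24 C=39 D=53] open={R4}
Step 8: reserve R5 A 4 -> on_hand[A=35 B=25 C=39 D=53] avail[A=31 B=24 C=39 D=53] open={R4,R5}
Final available[A] = 31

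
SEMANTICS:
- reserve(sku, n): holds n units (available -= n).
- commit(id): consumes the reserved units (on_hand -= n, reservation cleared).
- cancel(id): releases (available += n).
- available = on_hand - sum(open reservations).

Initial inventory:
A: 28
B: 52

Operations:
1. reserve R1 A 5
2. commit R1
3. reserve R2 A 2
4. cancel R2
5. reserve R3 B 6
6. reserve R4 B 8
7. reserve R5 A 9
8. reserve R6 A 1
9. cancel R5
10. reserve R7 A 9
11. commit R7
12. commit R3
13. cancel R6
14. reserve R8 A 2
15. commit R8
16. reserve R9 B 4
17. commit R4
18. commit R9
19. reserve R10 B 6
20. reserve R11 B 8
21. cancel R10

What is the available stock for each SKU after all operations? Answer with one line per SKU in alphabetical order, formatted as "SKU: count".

Answer: A: 12
B: 26

Derivation:
Step 1: reserve R1 A 5 -> on_hand[A=28 B=52] avail[A=23 B=52] open={R1}
Step 2: commit R1 -> on_hand[A=23 B=52] avail[A=23 B=52] open={}
Step 3: reserve R2 A 2 -> on_hand[A=23 B=52] avail[A=21 B=52] open={R2}
Step 4: cancel R2 -> on_hand[A=23 B=52] avail[A=23 B=52] open={}
Step 5: reserve R3 B 6 -> on_hand[A=23 B=52] avail[A=23 B=46] open={R3}
Step 6: reserve R4 B 8 -> on_hand[A=23 B=52] avail[A=23 B=38] open={R3,R4}
Step 7: reserve R5 A 9 -> on_hand[A=23 B=52] avail[A=14 B=38] open={R3,R4,R5}
Step 8: reserve R6 A 1 -> on_hand[A=23 B=52] avail[A=13 B=38] open={R3,R4,R5,R6}
Step 9: cancel R5 -> on_hand[A=23 B=52] avail[A=22 B=38] open={R3,R4,R6}
Step 10: reserve R7 A 9 -> on_hand[A=23 B=52] avail[A=13 B=38] open={R3,R4,R6,R7}
Step 11: commit R7 -> on_hand[A=14 B=52] avail[A=13 B=38] open={R3,R4,R6}
Step 12: commit R3 -> on_hand[A=14 B=46] avail[A=13 B=38] open={R4,R6}
Step 13: cancel R6 -> on_hand[A=14 B=46] avail[A=14 B=38] open={R4}
Step 14: reserve R8 A 2 -> on_hand[A=14 B=46] avail[A=12 B=38] open={R4,R8}
Step 15: commit R8 -> on_hand[A=12 B=46] avail[A=12 B=38] open={R4}
Step 16: reserve R9 B 4 -> on_hand[A=12 B=46] avail[A=12 B=34] open={R4,R9}
Step 17: commit R4 -> on_hand[A=12 B=38] avail[A=12 B=34] open={R9}
Step 18: commit R9 -> on_hand[A=12 B=34] avail[A=12 B=34] open={}
Step 19: reserve R10 B 6 -> on_hand[A=12 B=34] avail[A=12 B=28] open={R10}
Step 20: reserve R11 B 8 -> on_hand[A=12 B=34] avail[A=12 B=20] open={R10,R11}
Step 21: cancel R10 -> on_hand[A=12 B=34] avail[A=12 B=26] open={R11}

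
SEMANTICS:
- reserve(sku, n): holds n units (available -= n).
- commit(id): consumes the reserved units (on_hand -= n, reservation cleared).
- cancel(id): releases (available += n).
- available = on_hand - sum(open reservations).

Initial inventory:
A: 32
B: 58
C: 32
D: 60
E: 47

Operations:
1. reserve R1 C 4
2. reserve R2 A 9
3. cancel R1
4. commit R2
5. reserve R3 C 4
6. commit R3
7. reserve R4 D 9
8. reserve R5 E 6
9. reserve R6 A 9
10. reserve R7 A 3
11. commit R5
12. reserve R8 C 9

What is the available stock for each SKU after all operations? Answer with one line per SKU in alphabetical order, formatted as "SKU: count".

Answer: A: 11
B: 58
C: 19
D: 51
E: 41

Derivation:
Step 1: reserve R1 C 4 -> on_hand[A=32 B=58 C=32 D=60 E=47] avail[A=32 B=58 C=28 D=60 E=47] open={R1}
Step 2: reserve R2 A 9 -> on_hand[A=32 B=58 C=32 D=60 E=47] avail[A=23 B=58 C=28 D=60 E=47] open={R1,R2}
Step 3: cancel R1 -> on_hand[A=32 B=58 C=32 D=60 E=47] avail[A=23 B=58 C=32 D=60 E=47] open={R2}
Step 4: commit R2 -> on_hand[A=23 B=58 C=32 D=60 E=47] avail[A=23 B=58 C=32 D=60 E=47] open={}
Step 5: reserve R3 C 4 -> on_hand[A=23 B=58 C=32 D=60 E=47] avail[A=23 B=58 C=28 D=60 E=47] open={R3}
Step 6: commit R3 -> on_hand[A=23 B=58 C=28 D=60 E=47] avail[A=23 B=58 C=28 D=60 E=47] open={}
Step 7: reserve R4 D 9 -> on_hand[A=23 B=58 C=28 D=60 E=47] avail[A=23 B=58 C=28 D=51 E=47] open={R4}
Step 8: reserve R5 E 6 -> on_hand[A=23 B=58 C=28 D=60 E=47] avail[A=23 B=58 C=28 D=51 E=41] open={R4,R5}
Step 9: reserve R6 A 9 -> on_hand[A=23 B=58 C=28 D=60 E=47] avail[A=14 B=58 C=28 D=51 E=41] open={R4,R5,R6}
Step 10: reserve R7 A 3 -> on_hand[A=23 B=58 C=28 D=60 E=47] avail[A=11 B=58 C=28 D=51 E=41] open={R4,R5,R6,R7}
Step 11: commit R5 -> on_hand[A=23 B=58 C=28 D=60 E=41] avail[A=11 B=58 C=28 D=51 E=41] open={R4,R6,R7}
Step 12: reserve R8 C 9 -> on_hand[A=23 B=58 C=28 D=60 E=41] avail[A=11 B=58 C=19 D=51 E=41] open={R4,R6,R7,R8}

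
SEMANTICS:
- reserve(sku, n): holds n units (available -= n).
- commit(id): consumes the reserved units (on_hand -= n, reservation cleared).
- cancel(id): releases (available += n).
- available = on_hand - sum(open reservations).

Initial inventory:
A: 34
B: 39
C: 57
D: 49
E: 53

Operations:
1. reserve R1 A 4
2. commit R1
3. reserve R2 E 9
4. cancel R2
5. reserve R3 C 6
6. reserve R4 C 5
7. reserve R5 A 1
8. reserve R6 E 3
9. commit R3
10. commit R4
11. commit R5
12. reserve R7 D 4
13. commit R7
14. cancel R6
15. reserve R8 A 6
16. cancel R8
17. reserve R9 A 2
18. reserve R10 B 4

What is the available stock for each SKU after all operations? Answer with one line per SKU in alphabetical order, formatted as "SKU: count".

Step 1: reserve R1 A 4 -> on_hand[A=34 B=39 C=57 D=49 E=53] avail[A=30 B=39 C=57 D=49 E=53] open={R1}
Step 2: commit R1 -> on_hand[A=30 B=39 C=57 D=49 E=53] avail[A=30 B=39 C=57 D=49 E=53] open={}
Step 3: reserve R2 E 9 -> on_hand[A=30 B=39 C=57 D=49 E=53] avail[A=30 B=39 C=57 D=49 E=44] open={R2}
Step 4: cancel R2 -> on_hand[A=30 B=39 C=57 D=49 E=53] avail[A=30 B=39 C=57 D=49 E=53] open={}
Step 5: reserve R3 C 6 -> on_hand[A=30 B=39 C=57 D=49 E=53] avail[A=30 B=39 C=51 D=49 E=53] open={R3}
Step 6: reserve R4 C 5 -> on_hand[A=30 B=39 C=57 D=49 E=53] avail[A=30 B=39 C=46 D=49 E=53] open={R3,R4}
Step 7: reserve R5 A 1 -> on_hand[A=30 B=39 C=57 D=49 E=53] avail[A=29 B=39 C=46 D=49 E=53] open={R3,R4,R5}
Step 8: reserve R6 E 3 -> on_hand[A=30 B=39 C=57 D=49 E=53] avail[A=29 B=39 C=46 D=49 E=50] open={R3,R4,R5,R6}
Step 9: commit R3 -> on_hand[A=30 B=39 C=51 D=49 E=53] avail[A=29 B=39 C=46 D=49 E=50] open={R4,R5,R6}
Step 10: commit R4 -> on_hand[A=30 B=39 C=46 D=49 E=53] avail[A=29 B=39 C=46 D=49 E=50] open={R5,R6}
Step 11: commit R5 -> on_hand[A=29 B=39 C=46 D=49 E=53] avail[A=29 B=39 C=46 D=49 E=50] open={R6}
Step 12: reserve R7 D 4 -> on_hand[A=29 B=39 C=46 D=49 E=53] avail[A=29 B=39 C=46 D=45 E=50] open={R6,R7}
Step 13: commit R7 -> on_hand[A=29 B=39 C=46 D=45 E=53] avail[A=29 B=39 C=46 D=45 E=50] open={R6}
Step 14: cancel R6 -> on_hand[A=29 B=39 C=46 D=45 E=53] avail[A=29 B=39 C=46 D=45 E=53] open={}
Step 15: reserve R8 A 6 -> on_hand[A=29 B=39 C=46 D=45 E=53] avail[A=23 B=39 C=46 D=45 E=53] open={R8}
Step 16: cancel R8 -> on_hand[A=29 B=39 C=46 D=45 E=53] avail[A=29 B=39 C=46 D=45 E=53] open={}
Step 17: reserve R9 A 2 -> on_hand[A=29 B=39 C=46 D=45 E=53] avail[A=27 B=39 C=46 D=45 E=53] open={R9}
Step 18: reserve R10 B 4 -> on_hand[A=29 B=39 C=46 D=45 E=53] avail[A=27 B=35 C=46 D=45 E=53] open={R10,R9}

Answer: A: 27
B: 35
C: 46
D: 45
E: 53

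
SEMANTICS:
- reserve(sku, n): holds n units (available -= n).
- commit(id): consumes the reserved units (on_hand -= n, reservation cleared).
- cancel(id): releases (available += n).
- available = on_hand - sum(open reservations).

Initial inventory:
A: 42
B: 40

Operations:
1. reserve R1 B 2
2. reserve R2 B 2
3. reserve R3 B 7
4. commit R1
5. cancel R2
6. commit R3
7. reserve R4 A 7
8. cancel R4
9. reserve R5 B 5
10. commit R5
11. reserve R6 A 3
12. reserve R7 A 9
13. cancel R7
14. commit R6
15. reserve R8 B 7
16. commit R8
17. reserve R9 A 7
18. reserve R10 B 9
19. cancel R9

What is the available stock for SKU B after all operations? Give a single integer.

Answer: 10

Derivation:
Step 1: reserve R1 B 2 -> on_hand[A=42 B=40] avail[A=42 B=38] open={R1}
Step 2: reserve R2 B 2 -> on_hand[A=42 B=40] avail[A=42 B=36] open={R1,R2}
Step 3: reserve R3 B 7 -> on_hand[A=42 B=40] avail[A=42 B=29] open={R1,R2,R3}
Step 4: commit R1 -> on_hand[A=42 B=38] avail[A=42 B=29] open={R2,R3}
Step 5: cancel R2 -> on_hand[A=42 B=38] avail[A=42 B=31] open={R3}
Step 6: commit R3 -> on_hand[A=42 B=31] avail[A=42 B=31] open={}
Step 7: reserve R4 A 7 -> on_hand[A=42 B=31] avail[A=35 B=31] open={R4}
Step 8: cancel R4 -> on_hand[A=42 B=31] avail[A=42 B=31] open={}
Step 9: reserve R5 B 5 -> on_hand[A=42 B=31] avail[A=42 B=26] open={R5}
Step 10: commit R5 -> on_hand[A=42 B=26] avail[A=42 B=26] open={}
Step 11: reserve R6 A 3 -> on_hand[A=42 B=26] avail[A=39 B=26] open={R6}
Step 12: reserve R7 A 9 -> on_hand[A=42 B=26] avail[A=30 B=26] open={R6,R7}
Step 13: cancel R7 -> on_hand[A=42 B=26] avail[A=39 B=26] open={R6}
Step 14: commit R6 -> on_hand[A=39 B=26] avail[A=39 B=26] open={}
Step 15: reserve R8 B 7 -> on_hand[A=39 B=26] avail[A=39 B=19] open={R8}
Step 16: commit R8 -> on_hand[A=39 B=19] avail[A=39 B=19] open={}
Step 17: reserve R9 A 7 -> on_hand[A=39 B=19] avail[A=32 B=19] open={R9}
Step 18: reserve R10 B 9 -> on_hand[A=39 B=19] avail[A=32 B=10] open={R10,R9}
Step 19: cancel R9 -> on_hand[A=39 B=19] avail[A=39 B=10] open={R10}
Final available[B] = 10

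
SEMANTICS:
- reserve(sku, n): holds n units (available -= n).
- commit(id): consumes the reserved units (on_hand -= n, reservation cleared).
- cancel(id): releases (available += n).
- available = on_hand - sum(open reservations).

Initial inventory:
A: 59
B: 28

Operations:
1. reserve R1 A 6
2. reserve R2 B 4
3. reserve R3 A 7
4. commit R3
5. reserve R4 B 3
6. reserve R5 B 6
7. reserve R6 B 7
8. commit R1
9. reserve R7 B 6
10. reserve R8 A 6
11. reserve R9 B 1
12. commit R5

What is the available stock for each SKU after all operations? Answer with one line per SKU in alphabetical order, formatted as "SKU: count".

Step 1: reserve R1 A 6 -> on_hand[A=59 B=28] avail[A=53 B=28] open={R1}
Step 2: reserve R2 B 4 -> on_hand[A=59 B=28] avail[A=53 B=24] open={R1,R2}
Step 3: reserve R3 A 7 -> on_hand[A=59 B=28] avail[A=46 B=24] open={R1,R2,R3}
Step 4: commit R3 -> on_hand[A=52 B=28] avail[A=46 B=24] open={R1,R2}
Step 5: reserve R4 B 3 -> on_hand[A=52 B=28] avail[A=46 B=21] open={R1,R2,R4}
Step 6: reserve R5 B 6 -> on_hand[A=52 B=28] avail[A=46 B=15] open={R1,R2,R4,R5}
Step 7: reserve R6 B 7 -> on_hand[A=52 B=28] avail[A=46 B=8] open={R1,R2,R4,R5,R6}
Step 8: commit R1 -> on_hand[A=46 B=28] avail[A=46 B=8] open={R2,R4,R5,R6}
Step 9: reserve R7 B 6 -> on_hand[A=46 B=28] avail[A=46 B=2] open={R2,R4,R5,R6,R7}
Step 10: reserve R8 A 6 -> on_hand[A=46 B=28] avail[A=40 B=2] open={R2,R4,R5,R6,R7,R8}
Step 11: reserve R9 B 1 -> on_hand[A=46 B=28] avail[A=40 B=1] open={R2,R4,R5,R6,R7,R8,R9}
Step 12: commit R5 -> on_hand[A=46 B=22] avail[A=40 B=1] open={R2,R4,R6,R7,R8,R9}

Answer: A: 40
B: 1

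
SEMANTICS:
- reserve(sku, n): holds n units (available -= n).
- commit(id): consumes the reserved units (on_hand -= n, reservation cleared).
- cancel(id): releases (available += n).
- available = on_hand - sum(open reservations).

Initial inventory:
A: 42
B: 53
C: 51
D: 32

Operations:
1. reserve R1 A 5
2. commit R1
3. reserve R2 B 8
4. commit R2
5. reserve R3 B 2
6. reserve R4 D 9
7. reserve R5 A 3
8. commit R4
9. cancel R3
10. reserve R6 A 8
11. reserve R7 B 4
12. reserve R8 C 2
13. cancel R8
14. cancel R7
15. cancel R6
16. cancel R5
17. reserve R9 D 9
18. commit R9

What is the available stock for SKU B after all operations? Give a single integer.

Answer: 45

Derivation:
Step 1: reserve R1 A 5 -> on_hand[A=42 B=53 C=51 D=32] avail[A=37 B=53 C=51 D=32] open={R1}
Step 2: commit R1 -> on_hand[A=37 B=53 C=51 D=32] avail[A=37 B=53 C=51 D=32] open={}
Step 3: reserve R2 B 8 -> on_hand[A=37 B=53 C=51 D=32] avail[A=37 B=45 C=51 D=32] open={R2}
Step 4: commit R2 -> on_hand[A=37 B=45 C=51 D=32] avail[A=37 B=45 C=51 D=32] open={}
Step 5: reserve R3 B 2 -> on_hand[A=37 B=45 C=51 D=32] avail[A=37 B=43 C=51 D=32] open={R3}
Step 6: reserve R4 D 9 -> on_hand[A=37 B=45 C=51 D=32] avail[A=37 B=43 C=51 D=23] open={R3,R4}
Step 7: reserve R5 A 3 -> on_hand[A=37 B=45 C=51 D=32] avail[A=34 B=43 C=51 D=23] open={R3,R4,R5}
Step 8: commit R4 -> on_hand[A=37 B=45 C=51 D=23] avail[A=34 B=43 C=51 D=23] open={R3,R5}
Step 9: cancel R3 -> on_hand[A=37 B=45 C=51 D=23] avail[A=34 B=45 C=51 D=23] open={R5}
Step 10: reserve R6 A 8 -> on_hand[A=37 B=45 C=51 D=23] avail[A=26 B=45 C=51 D=23] open={R5,R6}
Step 11: reserve R7 B 4 -> on_hand[A=37 B=45 C=51 D=23] avail[A=26 B=41 C=51 D=23] open={R5,R6,R7}
Step 12: reserve R8 C 2 -> on_hand[A=37 B=45 C=51 D=23] avail[A=26 B=41 C=49 D=23] open={R5,R6,R7,R8}
Step 13: cancel R8 -> on_hand[A=37 B=45 C=51 D=23] avail[A=26 B=41 C=51 D=23] open={R5,R6,R7}
Step 14: cancel R7 -> on_hand[A=37 B=45 C=51 D=23] avail[A=26 B=45 C=51 D=23] open={R5,R6}
Step 15: cancel R6 -> on_hand[A=37 B=45 C=51 D=23] avail[A=34 B=45 C=51 D=23] open={R5}
Step 16: cancel R5 -> on_hand[A=37 B=45 C=51 D=23] avail[A=37 B=45 C=51 D=23] open={}
Step 17: reserve R9 D 9 -> on_hand[A=37 B=45 C=51 D=23] avail[A=37 B=45 C=51 D=14] open={R9}
Step 18: commit R9 -> on_hand[A=37 B=45 C=51 D=14] avail[A=37 B=45 C=51 D=14] open={}
Final available[B] = 45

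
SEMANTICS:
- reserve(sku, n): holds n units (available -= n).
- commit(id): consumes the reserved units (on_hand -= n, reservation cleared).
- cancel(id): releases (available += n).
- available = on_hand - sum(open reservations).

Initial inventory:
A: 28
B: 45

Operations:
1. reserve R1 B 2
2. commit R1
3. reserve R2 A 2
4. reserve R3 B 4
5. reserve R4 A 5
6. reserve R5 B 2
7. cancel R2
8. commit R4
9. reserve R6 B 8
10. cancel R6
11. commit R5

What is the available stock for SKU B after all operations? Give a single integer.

Step 1: reserve R1 B 2 -> on_hand[A=28 B=45] avail[A=28 B=43] open={R1}
Step 2: commit R1 -> on_hand[A=28 B=43] avail[A=28 B=43] open={}
Step 3: reserve R2 A 2 -> on_hand[A=28 B=43] avail[A=26 B=43] open={R2}
Step 4: reserve R3 B 4 -> on_hand[A=28 B=43] avail[A=26 B=39] open={R2,R3}
Step 5: reserve R4 A 5 -> on_hand[A=28 B=43] avail[A=21 B=39] open={R2,R3,R4}
Step 6: reserve R5 B 2 -> on_hand[A=28 B=43] avail[A=21 B=37] open={R2,R3,R4,R5}
Step 7: cancel R2 -> on_hand[A=28 B=43] avail[A=23 B=37] open={R3,R4,R5}
Step 8: commit R4 -> on_hand[A=23 B=43] avail[A=23 B=37] open={R3,R5}
Step 9: reserve R6 B 8 -> on_hand[A=23 B=43] avail[A=23 B=29] open={R3,R5,R6}
Step 10: cancel R6 -> on_hand[A=23 B=43] avail[A=23 B=37] open={R3,R5}
Step 11: commit R5 -> on_hand[A=23 B=41] avail[A=23 B=37] open={R3}
Final available[B] = 37

Answer: 37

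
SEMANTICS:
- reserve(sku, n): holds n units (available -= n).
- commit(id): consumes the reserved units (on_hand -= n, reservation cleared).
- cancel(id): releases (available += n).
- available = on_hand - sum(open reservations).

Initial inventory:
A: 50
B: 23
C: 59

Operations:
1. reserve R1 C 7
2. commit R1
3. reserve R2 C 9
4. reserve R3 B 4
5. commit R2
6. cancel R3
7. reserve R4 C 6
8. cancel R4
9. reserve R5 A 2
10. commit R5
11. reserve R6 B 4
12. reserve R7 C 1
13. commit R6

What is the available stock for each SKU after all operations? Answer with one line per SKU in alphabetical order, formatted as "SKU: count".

Answer: A: 48
B: 19
C: 42

Derivation:
Step 1: reserve R1 C 7 -> on_hand[A=50 B=23 C=59] avail[A=50 B=23 C=52] open={R1}
Step 2: commit R1 -> on_hand[A=50 B=23 C=52] avail[A=50 B=23 C=52] open={}
Step 3: reserve R2 C 9 -> on_hand[A=50 B=23 C=52] avail[A=50 B=23 C=43] open={R2}
Step 4: reserve R3 B 4 -> on_hand[A=50 B=23 C=52] avail[A=50 B=19 C=43] open={R2,R3}
Step 5: commit R2 -> on_hand[A=50 B=23 C=43] avail[A=50 B=19 C=43] open={R3}
Step 6: cancel R3 -> on_hand[A=50 B=23 C=43] avail[A=50 B=23 C=43] open={}
Step 7: reserve R4 C 6 -> on_hand[A=50 B=23 C=43] avail[A=50 B=23 C=37] open={R4}
Step 8: cancel R4 -> on_hand[A=50 B=23 C=43] avail[A=50 B=23 C=43] open={}
Step 9: reserve R5 A 2 -> on_hand[A=50 B=23 C=43] avail[A=48 B=23 C=43] open={R5}
Step 10: commit R5 -> on_hand[A=48 B=23 C=43] avail[A=48 B=23 C=43] open={}
Step 11: reserve R6 B 4 -> on_hand[A=48 B=23 C=43] avail[A=48 B=19 C=43] open={R6}
Step 12: reserve R7 C 1 -> on_hand[A=48 B=23 C=43] avail[A=48 B=19 C=42] open={R6,R7}
Step 13: commit R6 -> on_hand[A=48 B=19 C=43] avail[A=48 B=19 C=42] open={R7}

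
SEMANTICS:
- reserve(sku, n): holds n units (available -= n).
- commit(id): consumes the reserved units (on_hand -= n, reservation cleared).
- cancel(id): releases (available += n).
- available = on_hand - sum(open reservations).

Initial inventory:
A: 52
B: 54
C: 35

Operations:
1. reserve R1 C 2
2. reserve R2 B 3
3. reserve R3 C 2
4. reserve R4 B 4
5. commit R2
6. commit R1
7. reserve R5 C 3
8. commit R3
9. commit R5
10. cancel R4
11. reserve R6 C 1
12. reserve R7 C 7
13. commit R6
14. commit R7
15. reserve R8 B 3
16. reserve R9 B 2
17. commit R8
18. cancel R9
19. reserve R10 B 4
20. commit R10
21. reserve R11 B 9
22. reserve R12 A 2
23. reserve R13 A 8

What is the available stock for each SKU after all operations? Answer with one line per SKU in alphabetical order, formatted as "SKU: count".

Answer: A: 42
B: 35
C: 20

Derivation:
Step 1: reserve R1 C 2 -> on_hand[A=52 B=54 C=35] avail[A=52 B=54 C=33] open={R1}
Step 2: reserve R2 B 3 -> on_hand[A=52 B=54 C=35] avail[A=52 B=51 C=33] open={R1,R2}
Step 3: reserve R3 C 2 -> on_hand[A=52 B=54 C=35] avail[A=52 B=51 C=31] open={R1,R2,R3}
Step 4: reserve R4 B 4 -> on_hand[A=52 B=54 C=35] avail[A=52 B=47 C=31] open={R1,R2,R3,R4}
Step 5: commit R2 -> on_hand[A=52 B=51 C=35] avail[A=52 B=47 C=31] open={R1,R3,R4}
Step 6: commit R1 -> on_hand[A=52 B=51 C=33] avail[A=52 B=47 C=31] open={R3,R4}
Step 7: reserve R5 C 3 -> on_hand[A=52 B=51 C=33] avail[A=52 B=47 C=28] open={R3,R4,R5}
Step 8: commit R3 -> on_hand[A=52 B=51 C=31] avail[A=52 B=47 C=28] open={R4,R5}
Step 9: commit R5 -> on_hand[A=52 B=51 C=28] avail[A=52 B=47 C=28] open={R4}
Step 10: cancel R4 -> on_hand[A=52 B=51 C=28] avail[A=52 B=51 C=28] open={}
Step 11: reserve R6 C 1 -> on_hand[A=52 B=51 C=28] avail[A=52 B=51 C=27] open={R6}
Step 12: reserve R7 C 7 -> on_hand[A=52 B=51 C=28] avail[A=52 B=51 C=20] open={R6,R7}
Step 13: commit R6 -> on_hand[A=52 B=51 C=27] avail[A=52 B=51 C=20] open={R7}
Step 14: commit R7 -> on_hand[A=52 B=51 C=20] avail[A=52 B=51 C=20] open={}
Step 15: reserve R8 B 3 -> on_hand[A=52 B=51 C=20] avail[A=52 B=48 C=20] open={R8}
Step 16: reserve R9 B 2 -> on_hand[A=52 B=51 C=20] avail[A=52 B=46 C=20] open={R8,R9}
Step 17: commit R8 -> on_hand[A=52 B=48 C=20] avail[A=52 B=46 C=20] open={R9}
Step 18: cancel R9 -> on_hand[A=52 B=48 C=20] avail[A=52 B=48 C=20] open={}
Step 19: reserve R10 B 4 -> on_hand[A=52 B=48 C=20] avail[A=52 B=44 C=20] open={R10}
Step 20: commit R10 -> on_hand[A=52 B=44 C=20] avail[A=52 B=44 C=20] open={}
Step 21: reserve R11 B 9 -> on_hand[A=52 B=44 C=20] avail[A=52 B=35 C=20] open={R11}
Step 22: reserve R12 A 2 -> on_hand[A=52 B=44 C=20] avail[A=50 B=35 C=20] open={R11,R12}
Step 23: reserve R13 A 8 -> on_hand[A=52 B=44 C=20] avail[A=42 B=35 C=20] open={R11,R12,R13}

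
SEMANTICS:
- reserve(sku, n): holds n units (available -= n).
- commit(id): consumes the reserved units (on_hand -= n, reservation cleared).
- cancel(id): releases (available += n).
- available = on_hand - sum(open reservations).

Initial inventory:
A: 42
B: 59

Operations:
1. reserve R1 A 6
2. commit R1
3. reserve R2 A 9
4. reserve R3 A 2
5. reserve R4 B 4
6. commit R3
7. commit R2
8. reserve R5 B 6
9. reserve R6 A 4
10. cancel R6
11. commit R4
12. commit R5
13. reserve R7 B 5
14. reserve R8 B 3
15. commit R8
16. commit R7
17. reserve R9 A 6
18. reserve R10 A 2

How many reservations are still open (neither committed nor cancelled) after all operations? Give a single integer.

Step 1: reserve R1 A 6 -> on_hand[A=42 B=59] avail[A=36 B=59] open={R1}
Step 2: commit R1 -> on_hand[A=36 B=59] avail[A=36 B=59] open={}
Step 3: reserve R2 A 9 -> on_hand[A=36 B=59] avail[A=27 B=59] open={R2}
Step 4: reserve R3 A 2 -> on_hand[A=36 B=59] avail[A=25 B=59] open={R2,R3}
Step 5: reserve R4 B 4 -> on_hand[A=36 B=59] avail[A=25 B=55] open={R2,R3,R4}
Step 6: commit R3 -> on_hand[A=34 B=59] avail[A=25 B=55] open={R2,R4}
Step 7: commit R2 -> on_hand[A=25 B=59] avail[A=25 B=55] open={R4}
Step 8: reserve R5 B 6 -> on_hand[A=25 B=59] avail[A=25 B=49] open={R4,R5}
Step 9: reserve R6 A 4 -> on_hand[A=25 B=59] avail[A=21 B=49] open={R4,R5,R6}
Step 10: cancel R6 -> on_hand[A=25 B=59] avail[A=25 B=49] open={R4,R5}
Step 11: commit R4 -> on_hand[A=25 B=55] avail[A=25 B=49] open={R5}
Step 12: commit R5 -> on_hand[A=25 B=49] avail[A=25 B=49] open={}
Step 13: reserve R7 B 5 -> on_hand[A=25 B=49] avail[A=25 B=44] open={R7}
Step 14: reserve R8 B 3 -> on_hand[A=25 B=49] avail[A=25 B=41] open={R7,R8}
Step 15: commit R8 -> on_hand[A=25 B=46] avail[A=25 B=41] open={R7}
Step 16: commit R7 -> on_hand[A=25 B=41] avail[A=25 B=41] open={}
Step 17: reserve R9 A 6 -> on_hand[A=25 B=41] avail[A=19 B=41] open={R9}
Step 18: reserve R10 A 2 -> on_hand[A=25 B=41] avail[A=17 B=41] open={R10,R9}
Open reservations: ['R10', 'R9'] -> 2

Answer: 2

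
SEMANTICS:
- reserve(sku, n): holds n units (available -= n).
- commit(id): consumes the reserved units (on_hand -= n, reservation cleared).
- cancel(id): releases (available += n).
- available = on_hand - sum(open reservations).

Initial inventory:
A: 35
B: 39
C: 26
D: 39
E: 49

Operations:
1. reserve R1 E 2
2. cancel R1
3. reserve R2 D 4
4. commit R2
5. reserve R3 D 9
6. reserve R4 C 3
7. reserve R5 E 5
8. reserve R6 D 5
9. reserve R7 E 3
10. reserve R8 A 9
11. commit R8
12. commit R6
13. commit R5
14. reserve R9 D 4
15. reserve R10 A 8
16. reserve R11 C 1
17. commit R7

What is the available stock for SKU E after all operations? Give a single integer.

Answer: 41

Derivation:
Step 1: reserve R1 E 2 -> on_hand[A=35 B=39 C=26 D=39 E=49] avail[A=35 B=39 C=26 D=39 E=47] open={R1}
Step 2: cancel R1 -> on_hand[A=35 B=39 C=26 D=39 E=49] avail[A=35 B=39 C=26 D=39 E=49] open={}
Step 3: reserve R2 D 4 -> on_hand[A=35 B=39 C=26 D=39 E=49] avail[A=35 B=39 C=26 D=35 E=49] open={R2}
Step 4: commit R2 -> on_hand[A=35 B=39 C=26 D=35 E=49] avail[A=35 B=39 C=26 D=35 E=49] open={}
Step 5: reserve R3 D 9 -> on_hand[A=35 B=39 C=26 D=35 E=49] avail[A=35 B=39 C=26 D=26 E=49] open={R3}
Step 6: reserve R4 C 3 -> on_hand[A=35 B=39 C=26 D=35 E=49] avail[A=35 B=39 C=23 D=26 E=49] open={R3,R4}
Step 7: reserve R5 E 5 -> on_hand[A=35 B=39 C=26 D=35 E=49] avail[A=35 B=39 C=23 D=26 E=44] open={R3,R4,R5}
Step 8: reserve R6 D 5 -> on_hand[A=35 B=39 C=26 D=35 E=49] avail[A=35 B=39 C=23 D=21 E=44] open={R3,R4,R5,R6}
Step 9: reserve R7 E 3 -> on_hand[A=35 B=39 C=26 D=35 E=49] avail[A=35 B=39 C=23 D=21 E=41] open={R3,R4,R5,R6,R7}
Step 10: reserve R8 A 9 -> on_hand[A=35 B=39 C=26 D=35 E=49] avail[A=26 B=39 C=23 D=21 E=41] open={R3,R4,R5,R6,R7,R8}
Step 11: commit R8 -> on_hand[A=26 B=39 C=26 D=35 E=49] avail[A=26 B=39 C=23 D=21 E=41] open={R3,R4,R5,R6,R7}
Step 12: commit R6 -> on_hand[A=26 B=39 C=26 D=30 E=49] avail[A=26 B=39 C=23 D=21 E=41] open={R3,R4,R5,R7}
Step 13: commit R5 -> on_hand[A=26 B=39 C=26 D=30 E=44] avail[A=26 B=39 C=23 D=21 E=41] open={R3,R4,R7}
Step 14: reserve R9 D 4 -> on_hand[A=26 B=39 C=26 D=30 E=44] avail[A=26 B=39 C=23 D=17 E=41] open={R3,R4,R7,R9}
Step 15: reserve R10 A 8 -> on_hand[A=26 B=39 C=26 D=30 E=44] avail[A=18 B=39 C=23 D=17 E=41] open={R10,R3,R4,R7,R9}
Step 16: reserve R11 C 1 -> on_hand[A=26 B=39 C=26 D=30 E=44] avail[A=18 B=39 C=22 D=17 E=41] open={R10,R11,R3,R4,R7,R9}
Step 17: commit R7 -> on_hand[A=26 B=39 C=26 D=30 E=41] avail[A=18 B=39 C=22 D=17 E=41] open={R10,R11,R3,R4,R9}
Final available[E] = 41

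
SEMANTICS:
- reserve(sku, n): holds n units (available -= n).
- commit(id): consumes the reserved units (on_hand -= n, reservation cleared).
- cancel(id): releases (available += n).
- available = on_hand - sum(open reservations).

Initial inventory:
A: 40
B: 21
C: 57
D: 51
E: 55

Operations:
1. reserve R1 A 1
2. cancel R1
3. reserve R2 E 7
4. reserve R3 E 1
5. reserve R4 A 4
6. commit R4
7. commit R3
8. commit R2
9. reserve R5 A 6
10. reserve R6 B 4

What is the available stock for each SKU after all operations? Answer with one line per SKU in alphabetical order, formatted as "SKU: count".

Answer: A: 30
B: 17
C: 57
D: 51
E: 47

Derivation:
Step 1: reserve R1 A 1 -> on_hand[A=40 B=21 C=57 D=51 E=55] avail[A=39 B=21 C=57 D=51 E=55] open={R1}
Step 2: cancel R1 -> on_hand[A=40 B=21 C=57 D=51 E=55] avail[A=40 B=21 C=57 D=51 E=55] open={}
Step 3: reserve R2 E 7 -> on_hand[A=40 B=21 C=57 D=51 E=55] avail[A=40 B=21 C=57 D=51 E=48] open={R2}
Step 4: reserve R3 E 1 -> on_hand[A=40 B=21 C=57 D=51 E=55] avail[A=40 B=21 C=57 D=51 E=47] open={R2,R3}
Step 5: reserve R4 A 4 -> on_hand[A=40 B=21 C=57 D=51 E=55] avail[A=36 B=21 C=57 D=51 E=47] open={R2,R3,R4}
Step 6: commit R4 -> on_hand[A=36 B=21 C=57 D=51 E=55] avail[A=36 B=21 C=57 D=51 E=47] open={R2,R3}
Step 7: commit R3 -> on_hand[A=36 B=21 C=57 D=51 E=54] avail[A=36 B=21 C=57 D=51 E=47] open={R2}
Step 8: commit R2 -> on_hand[A=36 B=21 C=57 D=51 E=47] avail[A=36 B=21 C=57 D=51 E=47] open={}
Step 9: reserve R5 A 6 -> on_hand[A=36 B=21 C=57 D=51 E=47] avail[A=30 B=21 C=57 D=51 E=47] open={R5}
Step 10: reserve R6 B 4 -> on_hand[A=36 B=21 C=57 D=51 E=47] avail[A=30 B=17 C=57 D=51 E=47] open={R5,R6}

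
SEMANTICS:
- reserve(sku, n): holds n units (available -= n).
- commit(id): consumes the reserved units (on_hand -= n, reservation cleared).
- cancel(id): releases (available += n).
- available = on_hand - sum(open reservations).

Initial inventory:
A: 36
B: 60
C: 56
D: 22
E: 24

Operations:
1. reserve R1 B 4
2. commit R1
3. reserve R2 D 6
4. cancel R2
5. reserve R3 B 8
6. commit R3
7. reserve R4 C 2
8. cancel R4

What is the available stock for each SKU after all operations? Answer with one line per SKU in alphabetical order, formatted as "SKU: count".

Answer: A: 36
B: 48
C: 56
D: 22
E: 24

Derivation:
Step 1: reserve R1 B 4 -> on_hand[A=36 B=60 C=56 D=22 E=24] avail[A=36 B=56 C=56 D=22 E=24] open={R1}
Step 2: commit R1 -> on_hand[A=36 B=56 C=56 D=22 E=24] avail[A=36 B=56 C=56 D=22 E=24] open={}
Step 3: reserve R2 D 6 -> on_hand[A=36 B=56 C=56 D=22 E=24] avail[A=36 B=56 C=56 D=16 E=24] open={R2}
Step 4: cancel R2 -> on_hand[A=36 B=56 C=56 D=22 E=24] avail[A=36 B=56 C=56 D=22 E=24] open={}
Step 5: reserve R3 B 8 -> on_hand[A=36 B=56 C=56 D=22 E=24] avail[A=36 B=48 C=56 D=22 E=24] open={R3}
Step 6: commit R3 -> on_hand[A=36 B=48 C=56 D=22 E=24] avail[A=36 B=48 C=56 D=22 E=24] open={}
Step 7: reserve R4 C 2 -> on_hand[A=36 B=48 C=56 D=22 E=24] avail[A=36 B=48 C=54 D=22 E=24] open={R4}
Step 8: cancel R4 -> on_hand[A=36 B=48 C=56 D=22 E=24] avail[A=36 B=48 C=56 D=22 E=24] open={}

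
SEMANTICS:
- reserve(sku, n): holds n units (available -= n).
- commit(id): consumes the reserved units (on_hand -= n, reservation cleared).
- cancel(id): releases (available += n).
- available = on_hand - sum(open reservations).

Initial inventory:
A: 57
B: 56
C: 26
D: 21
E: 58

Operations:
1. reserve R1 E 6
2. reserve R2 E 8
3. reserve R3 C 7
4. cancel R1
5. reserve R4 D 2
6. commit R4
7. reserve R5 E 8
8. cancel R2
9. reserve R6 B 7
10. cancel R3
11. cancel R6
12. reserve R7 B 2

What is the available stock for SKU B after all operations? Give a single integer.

Step 1: reserve R1 E 6 -> on_hand[A=57 B=56 C=26 D=21 E=58] avail[A=57 B=56 C=26 D=21 E=52] open={R1}
Step 2: reserve R2 E 8 -> on_hand[A=57 B=56 C=26 D=21 E=58] avail[A=57 B=56 C=26 D=21 E=44] open={R1,R2}
Step 3: reserve R3 C 7 -> on_hand[A=57 B=56 C=26 D=21 E=58] avail[A=57 B=56 C=19 D=21 E=44] open={R1,R2,R3}
Step 4: cancel R1 -> on_hand[A=57 B=56 C=26 D=21 E=58] avail[A=57 B=56 C=19 D=21 E=50] open={R2,R3}
Step 5: reserve R4 D 2 -> on_hand[A=57 B=56 C=26 D=21 E=58] avail[A=57 B=56 C=19 D=19 E=50] open={R2,R3,R4}
Step 6: commit R4 -> on_hand[A=57 B=56 C=26 D=19 E=58] avail[A=57 B=56 C=19 D=19 E=50] open={R2,R3}
Step 7: reserve R5 E 8 -> on_hand[A=57 B=56 C=26 D=19 E=58] avail[A=57 B=56 C=19 D=19 E=42] open={R2,R3,R5}
Step 8: cancel R2 -> on_hand[A=57 B=56 C=26 D=19 E=58] avail[A=57 B=56 C=19 D=19 E=50] open={R3,R5}
Step 9: reserve R6 B 7 -> on_hand[A=57 B=56 C=26 D=19 E=58] avail[A=57 B=49 C=19 D=19 E=50] open={R3,R5,R6}
Step 10: cancel R3 -> on_hand[A=57 B=56 C=26 D=19 E=58] avail[A=57 B=49 C=26 D=19 E=50] open={R5,R6}
Step 11: cancel R6 -> on_hand[A=57 B=56 C=26 D=19 E=58] avail[A=57 B=56 C=26 D=19 E=50] open={R5}
Step 12: reserve R7 B 2 -> on_hand[A=57 B=56 C=26 D=19 E=58] avail[A=57 B=54 C=26 D=19 E=50] open={R5,R7}
Final available[B] = 54

Answer: 54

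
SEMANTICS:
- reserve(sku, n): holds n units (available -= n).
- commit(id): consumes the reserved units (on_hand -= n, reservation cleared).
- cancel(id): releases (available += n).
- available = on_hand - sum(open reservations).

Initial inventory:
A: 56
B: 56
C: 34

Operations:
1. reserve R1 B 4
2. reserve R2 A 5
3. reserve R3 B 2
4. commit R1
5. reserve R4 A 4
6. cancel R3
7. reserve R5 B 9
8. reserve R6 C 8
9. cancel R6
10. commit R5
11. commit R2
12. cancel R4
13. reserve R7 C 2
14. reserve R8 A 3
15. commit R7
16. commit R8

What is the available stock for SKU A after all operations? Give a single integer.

Step 1: reserve R1 B 4 -> on_hand[A=56 B=56 C=34] avail[A=56 B=52 C=34] open={R1}
Step 2: reserve R2 A 5 -> on_hand[A=56 B=56 C=34] avail[A=51 B=52 C=34] open={R1,R2}
Step 3: reserve R3 B 2 -> on_hand[A=56 B=56 C=34] avail[A=51 B=50 C=34] open={R1,R2,R3}
Step 4: commit R1 -> on_hand[A=56 B=52 C=34] avail[A=51 B=50 C=34] open={R2,R3}
Step 5: reserve R4 A 4 -> on_hand[A=56 B=52 C=34] avail[A=47 B=50 C=34] open={R2,R3,R4}
Step 6: cancel R3 -> on_hand[A=56 B=52 C=34] avail[A=47 B=52 C=34] open={R2,R4}
Step 7: reserve R5 B 9 -> on_hand[A=56 B=52 C=34] avail[A=47 B=43 C=34] open={R2,R4,R5}
Step 8: reserve R6 C 8 -> on_hand[A=56 B=52 C=34] avail[A=47 B=43 C=26] open={R2,R4,R5,R6}
Step 9: cancel R6 -> on_hand[A=56 B=52 C=34] avail[A=47 B=43 C=34] open={R2,R4,R5}
Step 10: commit R5 -> on_hand[A=56 B=43 C=34] avail[A=47 B=43 C=34] open={R2,R4}
Step 11: commit R2 -> on_hand[A=51 B=43 C=34] avail[A=47 B=43 C=34] open={R4}
Step 12: cancel R4 -> on_hand[A=51 B=43 C=34] avail[A=51 B=43 C=34] open={}
Step 13: reserve R7 C 2 -> on_hand[A=51 B=43 C=34] avail[A=51 B=43 C=32] open={R7}
Step 14: reserve R8 A 3 -> on_hand[A=51 B=43 C=34] avail[A=48 B=43 C=32] open={R7,R8}
Step 15: commit R7 -> on_hand[A=51 B=43 C=32] avail[A=48 B=43 C=32] open={R8}
Step 16: commit R8 -> on_hand[A=48 B=43 C=32] avail[A=48 B=43 C=32] open={}
Final available[A] = 48

Answer: 48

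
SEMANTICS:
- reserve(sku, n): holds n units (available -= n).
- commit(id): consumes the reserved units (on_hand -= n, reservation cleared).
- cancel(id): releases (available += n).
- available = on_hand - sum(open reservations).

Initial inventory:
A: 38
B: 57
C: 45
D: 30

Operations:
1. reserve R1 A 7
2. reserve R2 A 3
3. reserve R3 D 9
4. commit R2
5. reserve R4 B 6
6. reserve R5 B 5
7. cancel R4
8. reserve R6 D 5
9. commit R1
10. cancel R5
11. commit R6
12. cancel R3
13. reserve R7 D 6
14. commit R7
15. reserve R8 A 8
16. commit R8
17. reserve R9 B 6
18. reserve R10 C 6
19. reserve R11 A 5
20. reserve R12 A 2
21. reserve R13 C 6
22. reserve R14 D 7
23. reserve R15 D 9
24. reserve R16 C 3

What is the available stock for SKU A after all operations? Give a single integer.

Step 1: reserve R1 A 7 -> on_hand[A=38 B=57 C=45 D=30] avail[A=31 B=57 C=45 D=30] open={R1}
Step 2: reserve R2 A 3 -> on_hand[A=38 B=57 C=45 D=30] avail[A=28 B=57 C=45 D=30] open={R1,R2}
Step 3: reserve R3 D 9 -> on_hand[A=38 B=57 C=45 D=30] avail[A=28 B=57 C=45 D=21] open={R1,R2,R3}
Step 4: commit R2 -> on_hand[A=35 B=57 C=45 D=30] avail[A=28 B=57 C=45 D=21] open={R1,R3}
Step 5: reserve R4 B 6 -> on_hand[A=35 B=57 C=45 D=30] avail[A=28 B=51 C=45 D=21] open={R1,R3,R4}
Step 6: reserve R5 B 5 -> on_hand[A=35 B=57 C=45 D=30] avail[A=28 B=46 C=45 D=21] open={R1,R3,R4,R5}
Step 7: cancel R4 -> on_hand[A=35 B=57 C=45 D=30] avail[A=28 B=52 C=45 D=21] open={R1,R3,R5}
Step 8: reserve R6 D 5 -> on_hand[A=35 B=57 C=45 D=30] avail[A=28 B=52 C=45 D=16] open={R1,R3,R5,R6}
Step 9: commit R1 -> on_hand[A=28 B=57 C=45 D=30] avail[A=28 B=52 C=45 D=16] open={R3,R5,R6}
Step 10: cancel R5 -> on_hand[A=28 B=57 C=45 D=30] avail[A=28 B=57 C=45 D=16] open={R3,R6}
Step 11: commit R6 -> on_hand[A=28 B=57 C=45 D=25] avail[A=28 B=57 C=45 D=16] open={R3}
Step 12: cancel R3 -> on_hand[A=28 B=57 C=45 D=25] avail[A=28 B=57 C=45 D=25] open={}
Step 13: reserve R7 D 6 -> on_hand[A=28 B=57 C=45 D=25] avail[A=28 B=57 C=45 D=19] open={R7}
Step 14: commit R7 -> on_hand[A=28 B=57 C=45 D=19] avail[A=28 B=57 C=45 D=19] open={}
Step 15: reserve R8 A 8 -> on_hand[A=28 B=57 C=45 D=19] avail[A=20 B=57 C=45 D=19] open={R8}
Step 16: commit R8 -> on_hand[A=20 B=57 C=45 D=19] avail[A=20 B=57 C=45 D=19] open={}
Step 17: reserve R9 B 6 -> on_hand[A=20 B=57 C=45 D=19] avail[A=20 B=51 C=45 D=19] open={R9}
Step 18: reserve R10 C 6 -> on_hand[A=20 B=57 C=45 D=19] avail[A=20 B=51 C=39 D=19] open={R10,R9}
Step 19: reserve R11 A 5 -> on_hand[A=20 B=57 C=45 D=19] avail[A=15 B=51 C=39 D=19] open={R10,R11,R9}
Step 20: reserve R12 A 2 -> on_hand[A=20 B=57 C=45 D=19] avail[A=13 B=51 C=39 D=19] open={R10,R11,R12,R9}
Step 21: reserve R13 C 6 -> on_hand[A=20 B=57 C=45 D=19] avail[A=13 B=51 C=33 D=19] open={R10,R11,R12,R13,R9}
Step 22: reserve R14 D 7 -> on_hand[A=20 B=57 C=45 D=19] avail[A=13 B=51 C=33 D=12] open={R10,R11,R12,R13,R14,R9}
Step 23: reserve R15 D 9 -> on_hand[A=20 B=57 C=45 D=19] avail[A=13 B=51 C=33 D=3] open={R10,R11,R12,R13,R14,R15,R9}
Step 24: reserve R16 C 3 -> on_hand[A=20 B=57 C=45 D=19] avail[A=13 B=51 C=30 D=3] open={R10,R11,R12,R13,R14,R15,R16,R9}
Final available[A] = 13

Answer: 13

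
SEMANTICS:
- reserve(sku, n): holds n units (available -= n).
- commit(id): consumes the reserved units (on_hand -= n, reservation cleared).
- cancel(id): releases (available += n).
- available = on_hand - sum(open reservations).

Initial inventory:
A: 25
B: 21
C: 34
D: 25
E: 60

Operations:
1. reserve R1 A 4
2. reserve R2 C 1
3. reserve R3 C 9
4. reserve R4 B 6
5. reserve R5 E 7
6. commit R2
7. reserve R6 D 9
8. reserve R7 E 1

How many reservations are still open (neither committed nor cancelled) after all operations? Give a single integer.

Answer: 6

Derivation:
Step 1: reserve R1 A 4 -> on_hand[A=25 B=21 C=34 D=25 E=60] avail[A=21 B=21 C=34 D=25 E=60] open={R1}
Step 2: reserve R2 C 1 -> on_hand[A=25 B=21 C=34 D=25 E=60] avail[A=21 B=21 C=33 D=25 E=60] open={R1,R2}
Step 3: reserve R3 C 9 -> on_hand[A=25 B=21 C=34 D=25 E=60] avail[A=21 B=21 C=24 D=25 E=60] open={R1,R2,R3}
Step 4: reserve R4 B 6 -> on_hand[A=25 B=21 C=34 D=25 E=60] avail[A=21 B=15 C=24 D=25 E=60] open={R1,R2,R3,R4}
Step 5: reserve R5 E 7 -> on_hand[A=25 B=21 C=34 D=25 E=60] avail[A=21 B=15 C=24 D=25 E=53] open={R1,R2,R3,R4,R5}
Step 6: commit R2 -> on_hand[A=25 B=21 C=33 D=25 E=60] avail[A=21 B=15 C=24 D=25 E=53] open={R1,R3,R4,R5}
Step 7: reserve R6 D 9 -> on_hand[A=25 B=21 C=33 D=25 E=60] avail[A=21 B=15 C=24 D=16 E=53] open={R1,R3,R4,R5,R6}
Step 8: reserve R7 E 1 -> on_hand[A=25 B=21 C=33 D=25 E=60] avail[A=21 B=15 C=24 D=16 E=52] open={R1,R3,R4,R5,R6,R7}
Open reservations: ['R1', 'R3', 'R4', 'R5', 'R6', 'R7'] -> 6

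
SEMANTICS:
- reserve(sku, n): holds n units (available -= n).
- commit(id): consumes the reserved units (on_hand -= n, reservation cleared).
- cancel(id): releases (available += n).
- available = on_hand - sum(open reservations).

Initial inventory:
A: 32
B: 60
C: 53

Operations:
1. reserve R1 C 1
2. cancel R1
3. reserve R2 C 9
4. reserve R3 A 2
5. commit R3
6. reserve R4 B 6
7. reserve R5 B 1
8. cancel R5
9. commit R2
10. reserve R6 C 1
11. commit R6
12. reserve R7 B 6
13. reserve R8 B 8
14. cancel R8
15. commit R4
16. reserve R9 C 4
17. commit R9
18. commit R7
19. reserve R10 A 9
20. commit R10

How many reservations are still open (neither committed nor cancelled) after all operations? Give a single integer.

Answer: 0

Derivation:
Step 1: reserve R1 C 1 -> on_hand[A=32 B=60 C=53] avail[A=32 B=60 C=52] open={R1}
Step 2: cancel R1 -> on_hand[A=32 B=60 C=53] avail[A=32 B=60 C=53] open={}
Step 3: reserve R2 C 9 -> on_hand[A=32 B=60 C=53] avail[A=32 B=60 C=44] open={R2}
Step 4: reserve R3 A 2 -> on_hand[A=32 B=60 C=53] avail[A=30 B=60 C=44] open={R2,R3}
Step 5: commit R3 -> on_hand[A=30 B=60 C=53] avail[A=30 B=60 C=44] open={R2}
Step 6: reserve R4 B 6 -> on_hand[A=30 B=60 C=53] avail[A=30 B=54 C=44] open={R2,R4}
Step 7: reserve R5 B 1 -> on_hand[A=30 B=60 C=53] avail[A=30 B=53 C=44] open={R2,R4,R5}
Step 8: cancel R5 -> on_hand[A=30 B=60 C=53] avail[A=30 B=54 C=44] open={R2,R4}
Step 9: commit R2 -> on_hand[A=30 B=60 C=44] avail[A=30 B=54 C=44] open={R4}
Step 10: reserve R6 C 1 -> on_hand[A=30 B=60 C=44] avail[A=30 B=54 C=43] open={R4,R6}
Step 11: commit R6 -> on_hand[A=30 B=60 C=43] avail[A=30 B=54 C=43] open={R4}
Step 12: reserve R7 B 6 -> on_hand[A=30 B=60 C=43] avail[A=30 B=48 C=43] open={R4,R7}
Step 13: reserve R8 B 8 -> on_hand[A=30 B=60 C=43] avail[A=30 B=40 C=43] open={R4,R7,R8}
Step 14: cancel R8 -> on_hand[A=30 B=60 C=43] avail[A=30 B=48 C=43] open={R4,R7}
Step 15: commit R4 -> on_hand[A=30 B=54 C=43] avail[A=30 B=48 C=43] open={R7}
Step 16: reserve R9 C 4 -> on_hand[A=30 B=54 C=43] avail[A=30 B=48 C=39] open={R7,R9}
Step 17: commit R9 -> on_hand[A=30 B=54 C=39] avail[A=30 B=48 C=39] open={R7}
Step 18: commit R7 -> on_hand[A=30 B=48 C=39] avail[A=30 B=48 C=39] open={}
Step 19: reserve R10 A 9 -> on_hand[A=30 B=48 C=39] avail[A=21 B=48 C=39] open={R10}
Step 20: commit R10 -> on_hand[A=21 B=48 C=39] avail[A=21 B=48 C=39] open={}
Open reservations: [] -> 0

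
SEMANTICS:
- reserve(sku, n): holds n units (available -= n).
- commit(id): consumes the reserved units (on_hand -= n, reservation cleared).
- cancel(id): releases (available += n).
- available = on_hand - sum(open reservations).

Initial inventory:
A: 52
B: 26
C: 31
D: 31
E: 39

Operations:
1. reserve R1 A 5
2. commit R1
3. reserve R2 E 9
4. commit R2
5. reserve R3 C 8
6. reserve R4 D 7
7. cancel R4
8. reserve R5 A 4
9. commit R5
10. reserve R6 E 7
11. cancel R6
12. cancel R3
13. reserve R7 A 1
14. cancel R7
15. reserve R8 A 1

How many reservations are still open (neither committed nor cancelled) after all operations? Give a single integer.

Step 1: reserve R1 A 5 -> on_hand[A=52 B=26 C=31 D=31 E=39] avail[A=47 B=26 C=31 D=31 E=39] open={R1}
Step 2: commit R1 -> on_hand[A=47 B=26 C=31 D=31 E=39] avail[A=47 B=26 C=31 D=31 E=39] open={}
Step 3: reserve R2 E 9 -> on_hand[A=47 B=26 C=31 D=31 E=39] avail[A=47 B=26 C=31 D=31 E=30] open={R2}
Step 4: commit R2 -> on_hand[A=47 B=26 C=31 D=31 E=30] avail[A=47 B=26 C=31 D=31 E=30] open={}
Step 5: reserve R3 C 8 -> on_hand[A=47 B=26 C=31 D=31 E=30] avail[A=47 B=26 C=23 D=31 E=30] open={R3}
Step 6: reserve R4 D 7 -> on_hand[A=47 B=26 C=31 D=31 E=30] avail[A=47 B=26 C=23 D=24 E=30] open={R3,R4}
Step 7: cancel R4 -> on_hand[A=47 B=26 C=31 D=31 E=30] avail[A=47 B=26 C=23 D=31 E=30] open={R3}
Step 8: reserve R5 A 4 -> on_hand[A=47 B=26 C=31 D=31 E=30] avail[A=43 B=26 C=23 D=31 E=30] open={R3,R5}
Step 9: commit R5 -> on_hand[A=43 B=26 C=31 D=31 E=30] avail[A=43 B=26 C=23 D=31 E=30] open={R3}
Step 10: reserve R6 E 7 -> on_hand[A=43 B=26 C=31 D=31 E=30] avail[A=43 B=26 C=23 D=31 E=23] open={R3,R6}
Step 11: cancel R6 -> on_hand[A=43 B=26 C=31 D=31 E=30] avail[A=43 B=26 C=23 D=31 E=30] open={R3}
Step 12: cancel R3 -> on_hand[A=43 B=26 C=31 D=31 E=30] avail[A=43 B=26 C=31 D=31 E=30] open={}
Step 13: reserve R7 A 1 -> on_hand[A=43 B=26 C=31 D=31 E=30] avail[A=42 B=26 C=31 D=31 E=30] open={R7}
Step 14: cancel R7 -> on_hand[A=43 B=26 C=31 D=31 E=30] avail[A=43 B=26 C=31 D=31 E=30] open={}
Step 15: reserve R8 A 1 -> on_hand[A=43 B=26 C=31 D=31 E=30] avail[A=42 B=26 C=31 D=31 E=30] open={R8}
Open reservations: ['R8'] -> 1

Answer: 1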